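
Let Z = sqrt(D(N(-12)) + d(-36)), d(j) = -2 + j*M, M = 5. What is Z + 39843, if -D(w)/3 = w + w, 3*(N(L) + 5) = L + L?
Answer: 39843 + 2*I*sqrt(26) ≈ 39843.0 + 10.198*I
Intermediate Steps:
N(L) = -5 + 2*L/3 (N(L) = -5 + (L + L)/3 = -5 + (2*L)/3 = -5 + 2*L/3)
D(w) = -6*w (D(w) = -3*(w + w) = -6*w)
d(j) = -2 + 5*j (d(j) = -2 + j*5 = -2 + 5*j)
Z = 2*I*sqrt(26) (Z = sqrt(-6*(-5 + (2/3)*(-12)) + (-2 + 5*(-36))) = sqrt(-6*(-5 - 8) + (-2 - 180)) = sqrt(-6*(-13) - 182) = sqrt(78 - 182) = sqrt(-104) = 2*I*sqrt(26) ≈ 10.198*I)
Z + 39843 = 2*I*sqrt(26) + 39843 = 39843 + 2*I*sqrt(26)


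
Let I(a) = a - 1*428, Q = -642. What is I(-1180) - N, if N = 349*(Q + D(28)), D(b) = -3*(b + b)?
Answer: 281082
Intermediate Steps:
D(b) = -6*b
I(a) = -428 + a (I(a) = a - 428 = -428 + a)
N = -282690 (N = 349*(-642 - 6*28) = 349*(-642 - 168) = 349*(-810) = -282690)
I(-1180) - N = (-428 - 1180) - 1*(-282690) = -1608 + 282690 = 281082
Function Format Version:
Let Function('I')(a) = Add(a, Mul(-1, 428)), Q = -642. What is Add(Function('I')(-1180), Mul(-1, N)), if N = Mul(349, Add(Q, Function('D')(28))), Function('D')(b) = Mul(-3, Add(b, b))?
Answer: 281082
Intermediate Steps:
Function('D')(b) = Mul(-6, b) (Function('D')(b) = Mul(-3, Mul(2, b)) = Mul(-6, b))
Function('I')(a) = Add(-428, a) (Function('I')(a) = Add(a, -428) = Add(-428, a))
N = -282690 (N = Mul(349, Add(-642, Mul(-6, 28))) = Mul(349, Add(-642, -168)) = Mul(349, -810) = -282690)
Add(Function('I')(-1180), Mul(-1, N)) = Add(Add(-428, -1180), Mul(-1, -282690)) = Add(-1608, 282690) = 281082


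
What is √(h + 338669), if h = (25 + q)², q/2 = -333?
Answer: 5*√29982 ≈ 865.77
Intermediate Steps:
q = -666 (q = 2*(-333) = -666)
h = 410881 (h = (25 - 666)² = (-641)² = 410881)
√(h + 338669) = √(410881 + 338669) = √749550 = 5*√29982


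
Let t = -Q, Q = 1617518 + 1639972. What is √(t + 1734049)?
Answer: I*√1523441 ≈ 1234.3*I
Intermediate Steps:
Q = 3257490
t = -3257490 (t = -1*3257490 = -3257490)
√(t + 1734049) = √(-3257490 + 1734049) = √(-1523441) = I*√1523441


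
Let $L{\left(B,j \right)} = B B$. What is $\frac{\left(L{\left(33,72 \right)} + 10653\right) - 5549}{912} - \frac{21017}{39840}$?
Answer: $\frac{1580289}{252320} \approx 6.263$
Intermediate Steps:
$L{\left(B,j \right)} = B^{2}$
$\frac{\left(L{\left(33,72 \right)} + 10653\right) - 5549}{912} - \frac{21017}{39840} = \frac{\left(33^{2} + 10653\right) - 5549}{912} - \frac{21017}{39840} = \left(\left(1089 + 10653\right) - 5549\right) \frac{1}{912} - \frac{21017}{39840} = \left(11742 - 5549\right) \frac{1}{912} - \frac{21017}{39840} = 6193 \cdot \frac{1}{912} - \frac{21017}{39840} = \frac{6193}{912} - \frac{21017}{39840} = \frac{1580289}{252320}$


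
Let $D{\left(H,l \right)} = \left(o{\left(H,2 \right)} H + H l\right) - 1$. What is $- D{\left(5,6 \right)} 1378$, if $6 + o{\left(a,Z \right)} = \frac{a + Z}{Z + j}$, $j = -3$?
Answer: $49608$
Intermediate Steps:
$o{\left(a,Z \right)} = -6 + \frac{Z + a}{-3 + Z}$ ($o{\left(a,Z \right)} = -6 + \frac{a + Z}{Z - 3} = -6 + \frac{Z + a}{-3 + Z}$)
$D{\left(H,l \right)} = -1 + H l + H \left(-8 - H\right)$ ($D{\left(H,l \right)} = \left(\frac{18 + H - 10}{-3 + 2} H + H l\right) - 1 = \left(\frac{18 + H - 10}{-1} H + H l\right) - 1 = \left(- (8 + H) H + H l\right) - 1 = \left(\left(-8 - H\right) H + H l\right) - 1 = \left(H \left(-8 - H\right) + H l\right) - 1 = \left(H l + H \left(-8 - H\right)\right) - 1 = -1 + H l + H \left(-8 - H\right)$)
$- D{\left(5,6 \right)} 1378 = - \left(-1 + 5 \cdot 6 - 5 \left(8 + 5\right)\right) 1378 = - \left(-1 + 30 - 5 \cdot 13\right) 1378 = - \left(-1 + 30 - 65\right) 1378 = - \left(-36\right) 1378 = \left(-1\right) \left(-49608\right) = 49608$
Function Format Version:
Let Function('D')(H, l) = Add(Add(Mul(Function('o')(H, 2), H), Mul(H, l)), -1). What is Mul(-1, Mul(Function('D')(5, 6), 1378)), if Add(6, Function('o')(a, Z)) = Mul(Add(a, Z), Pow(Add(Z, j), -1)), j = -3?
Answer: 49608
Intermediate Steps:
Function('o')(a, Z) = Add(-6, Mul(Pow(Add(-3, Z), -1), Add(Z, a))) (Function('o')(a, Z) = Add(-6, Mul(Add(a, Z), Pow(Add(Z, -3), -1))) = Add(-6, Mul(Add(Z, a), Pow(Add(-3, Z), -1))) = Add(-6, Mul(Pow(Add(-3, Z), -1), Add(Z, a))))
Function('D')(H, l) = Add(-1, Mul(H, l), Mul(H, Add(-8, Mul(-1, H)))) (Function('D')(H, l) = Add(Add(Mul(Mul(Pow(Add(-3, 2), -1), Add(18, H, Mul(-5, 2))), H), Mul(H, l)), -1) = Add(Add(Mul(Mul(Pow(-1, -1), Add(18, H, -10)), H), Mul(H, l)), -1) = Add(Add(Mul(Mul(-1, Add(8, H)), H), Mul(H, l)), -1) = Add(Add(Mul(Add(-8, Mul(-1, H)), H), Mul(H, l)), -1) = Add(Add(Mul(H, Add(-8, Mul(-1, H))), Mul(H, l)), -1) = Add(Add(Mul(H, l), Mul(H, Add(-8, Mul(-1, H)))), -1) = Add(-1, Mul(H, l), Mul(H, Add(-8, Mul(-1, H)))))
Mul(-1, Mul(Function('D')(5, 6), 1378)) = Mul(-1, Mul(Add(-1, Mul(5, 6), Mul(-1, 5, Add(8, 5))), 1378)) = Mul(-1, Mul(Add(-1, 30, Mul(-1, 5, 13)), 1378)) = Mul(-1, Mul(Add(-1, 30, -65), 1378)) = Mul(-1, Mul(-36, 1378)) = Mul(-1, -49608) = 49608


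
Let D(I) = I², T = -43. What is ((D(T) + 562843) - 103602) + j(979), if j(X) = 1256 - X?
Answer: 461367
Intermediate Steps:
((D(T) + 562843) - 103602) + j(979) = (((-43)² + 562843) - 103602) + (1256 - 1*979) = ((1849 + 562843) - 103602) + (1256 - 979) = (564692 - 103602) + 277 = 461090 + 277 = 461367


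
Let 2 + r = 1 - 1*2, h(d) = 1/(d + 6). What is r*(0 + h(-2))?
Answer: -¾ ≈ -0.75000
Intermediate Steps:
h(d) = 1/(6 + d)
r = -3 (r = -2 + (1 - 1*2) = -2 + (1 - 2) = -2 - 1 = -3)
r*(0 + h(-2)) = -3*(0 + 1/(6 - 2)) = -3*(0 + 1/4) = -3*(0 + ¼) = -3*¼ = -¾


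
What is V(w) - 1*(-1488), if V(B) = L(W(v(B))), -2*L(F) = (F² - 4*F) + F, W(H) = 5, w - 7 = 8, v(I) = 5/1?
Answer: 1483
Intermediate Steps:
v(I) = 5 (v(I) = 5*1 = 5)
w = 15 (w = 7 + 8 = 15)
L(F) = -F²/2 + 3*F/2 (L(F) = -((F² - 4*F) + F)/2 = -(F² - 3*F)/2 = -F²/2 + 3*F/2)
V(B) = -5 (V(B) = (½)*5*(3 - 1*5) = (½)*5*(3 - 5) = (½)*5*(-2) = -5)
V(w) - 1*(-1488) = -5 - 1*(-1488) = -5 + 1488 = 1483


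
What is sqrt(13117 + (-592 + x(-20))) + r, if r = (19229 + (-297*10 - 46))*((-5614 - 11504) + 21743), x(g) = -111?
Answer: 74985125 + sqrt(12414) ≈ 7.4985e+7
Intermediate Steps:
r = 74985125 (r = (19229 + (-33*90 - 46))*(-17118 + 21743) = (19229 + (-2970 - 46))*4625 = (19229 - 3016)*4625 = 16213*4625 = 74985125)
sqrt(13117 + (-592 + x(-20))) + r = sqrt(13117 + (-592 - 111)) + 74985125 = sqrt(13117 - 703) + 74985125 = sqrt(12414) + 74985125 = 74985125 + sqrt(12414)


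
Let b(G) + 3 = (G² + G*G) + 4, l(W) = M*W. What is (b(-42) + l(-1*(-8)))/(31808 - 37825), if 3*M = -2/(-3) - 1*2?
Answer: -31729/54153 ≈ -0.58591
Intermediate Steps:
M = -4/9 (M = (-2/(-3) - 1*2)/3 = (-2*(-⅓) - 2)/3 = (⅔ - 2)/3 = (⅓)*(-4/3) = -4/9 ≈ -0.44444)
l(W) = -4*W/9
b(G) = 1 + 2*G² (b(G) = -3 + ((G² + G*G) + 4) = -3 + ((G² + G²) + 4) = -3 + (2*G² + 4) = -3 + (4 + 2*G²) = 1 + 2*G²)
(b(-42) + l(-1*(-8)))/(31808 - 37825) = ((1 + 2*(-42)²) - (-4)*(-8)/9)/(31808 - 37825) = ((1 + 2*1764) - 4/9*8)/(-6017) = ((1 + 3528) - 32/9)*(-1/6017) = (3529 - 32/9)*(-1/6017) = (31729/9)*(-1/6017) = -31729/54153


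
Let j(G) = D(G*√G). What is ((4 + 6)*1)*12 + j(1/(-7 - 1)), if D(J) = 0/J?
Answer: 120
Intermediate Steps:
D(J) = 0
j(G) = 0
((4 + 6)*1)*12 + j(1/(-7 - 1)) = ((4 + 6)*1)*12 + 0 = (10*1)*12 + 0 = 10*12 + 0 = 120 + 0 = 120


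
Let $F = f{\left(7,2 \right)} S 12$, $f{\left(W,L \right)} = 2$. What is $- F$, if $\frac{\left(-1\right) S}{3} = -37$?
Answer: $-2664$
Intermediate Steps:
$S = 111$ ($S = \left(-3\right) \left(-37\right) = 111$)
$F = 2664$ ($F = 2 \cdot 111 \cdot 12 = 222 \cdot 12 = 2664$)
$- F = \left(-1\right) 2664 = -2664$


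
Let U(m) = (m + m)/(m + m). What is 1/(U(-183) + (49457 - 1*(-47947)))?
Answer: 1/97405 ≈ 1.0266e-5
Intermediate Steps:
U(m) = 1 (U(m) = (2*m)/((2*m)) = (2*m)*(1/(2*m)) = 1)
1/(U(-183) + (49457 - 1*(-47947))) = 1/(1 + (49457 - 1*(-47947))) = 1/(1 + (49457 + 47947)) = 1/(1 + 97404) = 1/97405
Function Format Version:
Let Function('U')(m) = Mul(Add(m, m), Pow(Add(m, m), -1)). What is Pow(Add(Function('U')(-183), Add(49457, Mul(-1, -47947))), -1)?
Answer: Rational(1, 97405) ≈ 1.0266e-5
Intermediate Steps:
Function('U')(m) = 1 (Function('U')(m) = Mul(Mul(2, m), Pow(Mul(2, m), -1)) = Mul(Mul(2, m), Mul(Rational(1, 2), Pow(m, -1))) = 1)
Pow(Add(Function('U')(-183), Add(49457, Mul(-1, -47947))), -1) = Pow(Add(1, Add(49457, Mul(-1, -47947))), -1) = Pow(Add(1, Add(49457, 47947)), -1) = Pow(Add(1, 97404), -1) = Pow(97405, -1) = Rational(1, 97405)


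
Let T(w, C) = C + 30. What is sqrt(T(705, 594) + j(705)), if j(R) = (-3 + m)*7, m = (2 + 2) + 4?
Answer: sqrt(659) ≈ 25.671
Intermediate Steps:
T(w, C) = 30 + C
m = 8 (m = 4 + 4 = 8)
j(R) = 35 (j(R) = (-3 + 8)*7 = 5*7 = 35)
sqrt(T(705, 594) + j(705)) = sqrt((30 + 594) + 35) = sqrt(624 + 35) = sqrt(659)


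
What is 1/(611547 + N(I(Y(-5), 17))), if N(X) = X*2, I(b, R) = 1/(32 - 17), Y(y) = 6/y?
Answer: 15/9173207 ≈ 1.6352e-6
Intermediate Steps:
I(b, R) = 1/15
N(X) = 2*X
1/(611547 + N(I(Y(-5), 17))) = 1/(611547 + 2*(1/15)) = 1/(611547 + 2/15) = 1/(9173207/15) = 15/9173207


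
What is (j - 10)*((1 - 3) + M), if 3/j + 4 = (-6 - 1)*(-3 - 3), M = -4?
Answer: 1131/19 ≈ 59.526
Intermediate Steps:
j = 3/38 (j = 3/(-4 + (-6 - 1)*(-3 - 3)) = 3/(-4 - 7*(-6)) = 3/(-4 + 42) = 3/38 ≈ 0.078947)
(j - 10)*((1 - 3) + M) = (3/38 - 10)*((1 - 3) - 4) = -377*(-2 - 4)/38 = -377/38*(-6) = 1131/19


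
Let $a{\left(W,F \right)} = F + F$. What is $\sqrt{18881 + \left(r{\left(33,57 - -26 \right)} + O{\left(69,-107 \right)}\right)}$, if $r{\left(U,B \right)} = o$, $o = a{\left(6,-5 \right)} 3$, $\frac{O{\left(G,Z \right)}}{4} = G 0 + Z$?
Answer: $3 \sqrt{2047} \approx 135.73$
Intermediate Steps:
$a{\left(W,F \right)} = 2 F$
$O{\left(G,Z \right)} = 4 Z$ ($O{\left(G,Z \right)} = 4 \left(G 0 + Z\right) = 4 \left(0 + Z\right) = 4 Z$)
$o = -30$ ($o = 2 \left(-5\right) 3 = \left(-10\right) 3 = -30$)
$r{\left(U,B \right)} = -30$
$\sqrt{18881 + \left(r{\left(33,57 - -26 \right)} + O{\left(69,-107 \right)}\right)} = \sqrt{18881 + \left(-30 + 4 \left(-107\right)\right)} = \sqrt{18881 - 458} = \sqrt{18423} = 3 \sqrt{2047}$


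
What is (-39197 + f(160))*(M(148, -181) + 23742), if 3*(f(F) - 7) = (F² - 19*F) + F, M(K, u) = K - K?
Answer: -750642900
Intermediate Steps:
M(K, u) = 0
f(F) = 7 - 6*F + F²/3 (f(F) = 7 + ((F² - 19*F) + F)/3 = 7 + (F² - 18*F)/3 = 7 + (-6*F + F²/3) = 7 - 6*F + F²/3)
(-39197 + f(160))*(M(148, -181) + 23742) = (-39197 + (7 - 6*160 + (⅓)*160²))*(0 + 23742) = (-39197 + (7 - 960 + (⅓)*25600))*23742 = (-39197 + (7 - 960 + 25600/3))*23742 = (-39197 + 22741/3)*23742 = -94850/3*23742 = -750642900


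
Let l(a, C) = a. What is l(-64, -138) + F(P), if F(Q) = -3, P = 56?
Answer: -67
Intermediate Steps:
l(-64, -138) + F(P) = -64 - 3 = -67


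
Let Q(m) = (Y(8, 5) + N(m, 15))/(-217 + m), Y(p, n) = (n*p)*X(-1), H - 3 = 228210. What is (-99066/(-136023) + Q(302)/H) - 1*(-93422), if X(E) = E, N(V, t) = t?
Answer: 16433608706402099/175905895761 ≈ 93423.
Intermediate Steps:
H = 228213 (H = 3 + 228210 = 228213)
Y(p, n) = -n*p (Y(p, n) = (n*p)*(-1) = -n*p)
Q(m) = -25/(-217 + m) (Q(m) = (-1*5*8 + 15)/(-217 + m) = (-40 + 15)/(-217 + m) = -25/(-217 + m))
(-99066/(-136023) + Q(302)/H) - 1*(-93422) = (-99066/(-136023) - 25/(-217 + 302)/228213) - 1*(-93422) = (-99066*(-1/136023) - 25/85*(1/228213)) + 93422 = (33022/45341 - 25*1/85*(1/228213)) + 93422 = (33022/45341 - 5/17*1/228213) + 93422 = (33022/45341 - 5/3879621) + 93422 = 128112617957/175905895761 + 93422 = 16433608706402099/175905895761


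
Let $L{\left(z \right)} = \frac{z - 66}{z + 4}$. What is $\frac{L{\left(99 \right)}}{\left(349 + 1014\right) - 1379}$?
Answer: $- \frac{33}{1648} \approx -0.020024$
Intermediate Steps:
$L{\left(z \right)} = \frac{-66 + z}{4 + z}$
$\frac{L{\left(99 \right)}}{\left(349 + 1014\right) - 1379} = \frac{\frac{1}{4 + 99} \left(-66 + 99\right)}{\left(349 + 1014\right) - 1379} = \frac{\frac{1}{103} \cdot 33}{1363 - 1379} = \frac{\frac{1}{103} \cdot 33}{-16} = \frac{33}{103} \left(- \frac{1}{16}\right) = - \frac{33}{1648}$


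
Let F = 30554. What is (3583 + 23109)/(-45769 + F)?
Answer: -26692/15215 ≈ -1.7543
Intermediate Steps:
(3583 + 23109)/(-45769 + F) = (3583 + 23109)/(-45769 + 30554) = 26692/(-15215) = 26692*(-1/15215) = -26692/15215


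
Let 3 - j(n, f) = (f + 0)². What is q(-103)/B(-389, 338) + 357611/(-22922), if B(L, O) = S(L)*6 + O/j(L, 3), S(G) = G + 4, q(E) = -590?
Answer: -2498108549/162723278 ≈ -15.352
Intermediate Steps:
j(n, f) = 3 - f² (j(n, f) = 3 - (f + 0)² = 3 - f²)
S(G) = 4 + G
B(L, O) = 24 + 6*L - O/6 (B(L, O) = (4 + L)*6 + O/(3 - 1*3²) = (24 + 6*L) + O/(3 - 1*9) = (24 + 6*L) + O/(3 - 9) = (24 + 6*L) + O/(-6) = (24 + 6*L) + O*(-⅙) = (24 + 6*L) - O/6 = 24 + 6*L - O/6)
q(-103)/B(-389, 338) + 357611/(-22922) = -590/(24 + 6*(-389) - ⅙*338) + 357611/(-22922) = -590/(24 - 2334 - 169/3) + 357611*(-1/22922) = -590/(-7099/3) - 357611/22922 = -590*(-3/7099) - 357611/22922 = 1770/7099 - 357611/22922 = -2498108549/162723278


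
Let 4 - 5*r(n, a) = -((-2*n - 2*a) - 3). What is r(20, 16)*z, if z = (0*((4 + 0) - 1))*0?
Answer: 0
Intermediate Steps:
r(n, a) = 1/5 - 2*a/5 - 2*n/5 (r(n, a) = 4/5 - (-1)*((-2*n - 2*a) - 3)/5 = 4/5 - (-1)*((-2*a - 2*n) - 3)/5 = 4/5 - (-1)*(-3 - 2*a - 2*n)/5 = 4/5 - (3 + 2*a + 2*n)/5 = 4/5 + (-3/5 - 2*a/5 - 2*n/5) = 1/5 - 2*a/5 - 2*n/5)
z = 0 (z = (0*(4 - 1))*0 = (0*3)*0 = 0*0 = 0)
r(20, 16)*z = (1/5 - 2/5*16 - 2/5*20)*0 = (1/5 - 32/5 - 8)*0 = -71/5*0 = 0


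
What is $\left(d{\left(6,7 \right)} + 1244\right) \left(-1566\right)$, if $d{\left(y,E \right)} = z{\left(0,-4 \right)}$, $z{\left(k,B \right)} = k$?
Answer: $-1948104$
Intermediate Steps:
$d{\left(y,E \right)} = 0$
$\left(d{\left(6,7 \right)} + 1244\right) \left(-1566\right) = \left(0 + 1244\right) \left(-1566\right) = 1244 \left(-1566\right) = -1948104$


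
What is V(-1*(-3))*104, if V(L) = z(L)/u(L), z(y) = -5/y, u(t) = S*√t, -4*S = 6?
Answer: 1040*√3/27 ≈ 66.716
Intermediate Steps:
S = -3/2 (S = -¼*6 = -3/2 ≈ -1.5000)
u(t) = -3*√t/2
V(L) = 10/(3*L^(3/2)) (V(L) = (-5/L)/((-3*√L/2)) = (-5/L)*(-2/(3*√L)) = 10/(3*L^(3/2)))
V(-1*(-3))*104 = (10/(3*(-1*(-3))^(3/2)))*104 = (10/(3*3^(3/2)))*104 = (10*(√3/9)/3)*104 = (10*√3/27)*104 = 1040*√3/27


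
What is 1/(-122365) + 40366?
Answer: 4939385589/122365 ≈ 40366.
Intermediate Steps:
1/(-122365) + 40366 = -1/122365 + 40366 = 4939385589/122365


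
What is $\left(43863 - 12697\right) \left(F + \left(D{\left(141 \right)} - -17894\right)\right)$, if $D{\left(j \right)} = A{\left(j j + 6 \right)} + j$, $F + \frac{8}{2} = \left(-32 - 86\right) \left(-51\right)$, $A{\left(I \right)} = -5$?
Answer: $749355304$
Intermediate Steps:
$F = 6014$ ($F = -4 + \left(-32 - 86\right) \left(-51\right) = -4 - -6018 = -4 + 6018 = 6014$)
$D{\left(j \right)} = -5 + j$
$\left(43863 - 12697\right) \left(F + \left(D{\left(141 \right)} - -17894\right)\right) = \left(43863 - 12697\right) \left(6014 + \left(\left(-5 + 141\right) - -17894\right)\right) = 31166 \left(6014 + \left(136 + 17894\right)\right) = 31166 \left(6014 + 18030\right) = 31166 \cdot 24044 = 749355304$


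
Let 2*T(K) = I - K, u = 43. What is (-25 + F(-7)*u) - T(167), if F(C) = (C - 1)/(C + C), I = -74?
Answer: 1681/14 ≈ 120.07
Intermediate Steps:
T(K) = -37 - K/2 (T(K) = (-74 - K)/2 = -37 - K/2)
F(C) = (-1 + C)/(2*C) (F(C) = (-1 + C)/((2*C)) = (-1 + C)*(1/(2*C)) = (-1 + C)/(2*C))
(-25 + F(-7)*u) - T(167) = (-25 + ((½)*(-1 - 7)/(-7))*43) - (-37 - ½*167) = (-25 + ((½)*(-⅐)*(-8))*43) - (-37 - 167/2) = (-25 + (4/7)*43) - 1*(-241/2) = (-25 + 172/7) + 241/2 = -3/7 + 241/2 = 1681/14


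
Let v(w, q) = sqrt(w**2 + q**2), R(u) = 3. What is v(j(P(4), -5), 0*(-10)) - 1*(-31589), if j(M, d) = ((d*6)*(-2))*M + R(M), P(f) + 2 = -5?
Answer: 32006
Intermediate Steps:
P(f) = -7 (P(f) = -2 - 5 = -7)
j(M, d) = 3 - 12*M*d (j(M, d) = ((d*6)*(-2))*M + 3 = ((6*d)*(-2))*M + 3 = (-12*d)*M + 3 = -12*M*d + 3 = 3 - 12*M*d)
v(w, q) = sqrt(q**2 + w**2)
v(j(P(4), -5), 0*(-10)) - 1*(-31589) = sqrt((0*(-10))**2 + (3 - 12*(-7)*(-5))**2) - 1*(-31589) = sqrt(0**2 + (3 - 420)**2) + 31589 = sqrt(0 + (-417)**2) + 31589 = sqrt(0 + 173889) + 31589 = sqrt(173889) + 31589 = 417 + 31589 = 32006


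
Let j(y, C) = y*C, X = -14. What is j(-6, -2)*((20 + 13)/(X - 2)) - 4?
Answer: -115/4 ≈ -28.750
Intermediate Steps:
j(y, C) = C*y
j(-6, -2)*((20 + 13)/(X - 2)) - 4 = (-2*(-6))*((20 + 13)/(-14 - 2)) - 4 = 12*(33/(-16)) - 4 = 12*(33*(-1/16)) - 4 = 12*(-33/16) - 4 = -99/4 - 4 = -115/4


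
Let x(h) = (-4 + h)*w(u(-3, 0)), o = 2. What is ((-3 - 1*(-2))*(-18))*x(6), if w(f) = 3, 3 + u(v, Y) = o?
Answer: 108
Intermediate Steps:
u(v, Y) = -1 (u(v, Y) = -3 + 2 = -1)
x(h) = -12 + 3*h (x(h) = (-4 + h)*3 = -12 + 3*h)
((-3 - 1*(-2))*(-18))*x(6) = ((-3 - 1*(-2))*(-18))*(-12 + 3*6) = ((-3 + 2)*(-18))*(-12 + 18) = -1*(-18)*6 = 18*6 = 108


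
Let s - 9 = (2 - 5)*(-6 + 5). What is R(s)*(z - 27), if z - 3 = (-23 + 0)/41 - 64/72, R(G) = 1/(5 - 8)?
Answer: 9391/1107 ≈ 8.4833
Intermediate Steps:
s = 12 (s = 9 + (2 - 5)*(-6 + 5) = 9 - 3*(-1) = 9 + 3 = 12)
R(G) = -⅓ (R(G) = 1/(-3) = -⅓)
z = 572/369 (z = 3 + ((-23 + 0)/41 - 64/72) = 3 + (-23*1/41 - 64*1/72) = 3 + (-23/41 - 8/9) = 3 - 535/369 = 572/369 ≈ 1.5501)
R(s)*(z - 27) = -(572/369 - 27)/3 = -⅓*(-9391/369) = 9391/1107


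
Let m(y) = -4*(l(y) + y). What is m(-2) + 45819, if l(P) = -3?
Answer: 45839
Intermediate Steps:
m(y) = 12 - 4*y (m(y) = -4*(-3 + y) = 12 - 4*y)
m(-2) + 45819 = (12 - 4*(-2)) + 45819 = (12 + 8) + 45819 = 20 + 45819 = 45839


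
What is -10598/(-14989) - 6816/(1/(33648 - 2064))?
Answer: -3226780107418/14989 ≈ -2.1528e+8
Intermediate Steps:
-10598/(-14989) - 6816/(1/(33648 - 2064)) = -10598*(-1/14989) - 6816/(1/31584) = 10598/14989 - 6816/1/31584 = 10598/14989 - 6816*31584 = 10598/14989 - 215276544 = -3226780107418/14989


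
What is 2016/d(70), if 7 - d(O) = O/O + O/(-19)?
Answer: 4788/23 ≈ 208.17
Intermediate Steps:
d(O) = 6 + O/19 (d(O) = 7 - (O/O + O/(-19)) = 7 - (1 + O*(-1/19)) = 7 - (1 - O/19) = 7 + (-1 + O/19) = 6 + O/19)
2016/d(70) = 2016/(6 + (1/19)*70) = 2016/(6 + 70/19) = 2016/(184/19) = 2016*(19/184) = 4788/23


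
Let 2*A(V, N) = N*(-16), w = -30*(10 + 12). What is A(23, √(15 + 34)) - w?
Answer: 604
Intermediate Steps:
w = -660 (w = -30*22 = -660)
A(V, N) = -8*N (A(V, N) = (N*(-16))/2 = (-16*N)/2 = -8*N)
A(23, √(15 + 34)) - w = -8*√(15 + 34) - 1*(-660) = -8*√49 + 660 = -8*7 + 660 = -56 + 660 = 604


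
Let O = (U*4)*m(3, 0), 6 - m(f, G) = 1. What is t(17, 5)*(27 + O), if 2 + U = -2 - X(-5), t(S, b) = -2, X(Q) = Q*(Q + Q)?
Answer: 2106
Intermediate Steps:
X(Q) = 2*Q² (X(Q) = Q*(2*Q) = 2*Q²)
m(f, G) = 5 (m(f, G) = 6 - 1*1 = 6 - 1 = 5)
U = -54 (U = -2 + (-2 - 2*(-5)²) = -2 + (-2 - 2*25) = -2 + (-2 - 1*50) = -2 + (-2 - 50) = -2 - 52 = -54)
O = -1080 (O = -54*4*5 = -216*5 = -1080)
t(17, 5)*(27 + O) = -2*(27 - 1080) = -2*(-1053) = 2106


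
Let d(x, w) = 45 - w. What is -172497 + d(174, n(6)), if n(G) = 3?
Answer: -172455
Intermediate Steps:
-172497 + d(174, n(6)) = -172497 + (45 - 1*3) = -172497 + (45 - 3) = -172497 + 42 = -172455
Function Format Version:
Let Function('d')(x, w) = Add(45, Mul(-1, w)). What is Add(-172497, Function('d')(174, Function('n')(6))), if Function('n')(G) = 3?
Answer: -172455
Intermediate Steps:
Add(-172497, Function('d')(174, Function('n')(6))) = Add(-172497, Add(45, Mul(-1, 3))) = Add(-172497, Add(45, -3)) = Add(-172497, 42) = -172455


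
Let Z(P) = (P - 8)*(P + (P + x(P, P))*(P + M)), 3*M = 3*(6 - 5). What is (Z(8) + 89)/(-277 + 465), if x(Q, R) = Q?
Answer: 89/188 ≈ 0.47340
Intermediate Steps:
M = 1 (M = (3*(6 - 5))/3 = (3*1)/3 = (⅓)*3 = 1)
Z(P) = (-8 + P)*(P + 2*P*(1 + P)) (Z(P) = (P - 8)*(P + (P + P)*(P + 1)) = (-8 + P)*(P + (2*P)*(1 + P)) = (-8 + P)*(P + 2*P*(1 + P)))
(Z(8) + 89)/(-277 + 465) = (8*(-24 - 13*8 + 2*8²) + 89)/(-277 + 465) = (8*(-24 - 104 + 2*64) + 89)/188 = (8*(-24 - 104 + 128) + 89)*(1/188) = (8*0 + 89)*(1/188) = (0 + 89)*(1/188) = 89*(1/188) = 89/188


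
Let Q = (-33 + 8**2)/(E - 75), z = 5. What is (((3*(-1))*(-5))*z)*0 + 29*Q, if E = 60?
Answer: -899/15 ≈ -59.933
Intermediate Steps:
Q = -31/15 (Q = (-33 + 8**2)/(60 - 75) = (-33 + 64)/(-15) = 31*(-1/15) = -31/15 ≈ -2.0667)
(((3*(-1))*(-5))*z)*0 + 29*Q = (((3*(-1))*(-5))*5)*0 + 29*(-31/15) = (-3*(-5)*5)*0 - 899/15 = (15*5)*0 - 899/15 = 75*0 - 899/15 = 0 - 899/15 = -899/15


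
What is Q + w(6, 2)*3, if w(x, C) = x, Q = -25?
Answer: -7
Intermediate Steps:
Q + w(6, 2)*3 = -25 + 6*3 = -25 + 18 = -7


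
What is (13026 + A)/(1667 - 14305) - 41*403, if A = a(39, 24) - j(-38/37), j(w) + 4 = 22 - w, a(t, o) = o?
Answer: -3863368042/233803 ≈ -16524.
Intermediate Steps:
j(w) = 18 - w (j(w) = -4 + (22 - w) = 18 - w)
A = 184/37 (A = 24 - (18 - (-38)/37) = 24 - (18 - 1*(-38/37)) = 24 - (18 + 38/37) = 24 - 1*704/37 = 24 - 704/37 = 184/37 ≈ 4.9730)
(13026 + A)/(1667 - 14305) - 41*403 = (13026 + 184/37)/(1667 - 14305) - 41*403 = (482146/37)/(-12638) - 16523 = (482146/37)*(-1/12638) - 16523 = -241073/233803 - 16523 = -3863368042/233803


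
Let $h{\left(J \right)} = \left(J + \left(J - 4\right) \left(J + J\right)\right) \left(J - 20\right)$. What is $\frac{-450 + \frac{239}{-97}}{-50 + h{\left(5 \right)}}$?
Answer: $\frac{43889}{26675} \approx 1.6453$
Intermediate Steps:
$h{\left(J \right)} = \left(-20 + J\right) \left(J + 2 J \left(-4 + J\right)\right)$ ($h{\left(J \right)} = \left(J + \left(-4 + J\right) 2 J\right) \left(-20 + J\right) = \left(J + 2 J \left(-4 + J\right)\right) \left(-20 + J\right) = \left(-20 + J\right) \left(J + 2 J \left(-4 + J\right)\right)$)
$\frac{-450 + \frac{239}{-97}}{-50 + h{\left(5 \right)}} = \frac{-450 + \frac{239}{-97}}{-50 + 5 \left(140 - 235 + 2 \cdot 5^{2}\right)} = \frac{-450 + 239 \left(- \frac{1}{97}\right)}{-50 + 5 \left(140 - 235 + 2 \cdot 25\right)} = \frac{-450 - \frac{239}{97}}{-50 + 5 \left(140 - 235 + 50\right)} = - \frac{43889}{97 \left(-50 + 5 \left(-45\right)\right)} = - \frac{43889}{97 \left(-50 - 225\right)} = - \frac{43889}{97 \left(-275\right)} = \left(- \frac{43889}{97}\right) \left(- \frac{1}{275}\right) = \frac{43889}{26675}$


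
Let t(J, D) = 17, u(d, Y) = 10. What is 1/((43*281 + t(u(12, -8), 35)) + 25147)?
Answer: 1/37247 ≈ 2.6848e-5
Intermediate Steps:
1/((43*281 + t(u(12, -8), 35)) + 25147) = 1/((43*281 + 17) + 25147) = 1/((12083 + 17) + 25147) = 1/(12100 + 25147) = 1/37247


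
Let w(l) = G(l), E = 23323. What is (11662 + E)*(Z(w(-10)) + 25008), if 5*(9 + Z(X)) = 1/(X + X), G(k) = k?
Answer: 17491793303/20 ≈ 8.7459e+8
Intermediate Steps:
w(l) = l
Z(X) = -9 + 1/(10*X) (Z(X) = -9 + 1/(5*(X + X)) = -9 + 1/(5*((2*X))) = -9 + (1/(2*X))/5 = -9 + 1/(10*X))
(11662 + E)*(Z(w(-10)) + 25008) = (11662 + 23323)*((-9 + (⅒)/(-10)) + 25008) = 34985*((-9 + (⅒)*(-⅒)) + 25008) = 34985*((-9 - 1/100) + 25008) = 34985*(-901/100 + 25008) = 34985*(2499899/100) = 17491793303/20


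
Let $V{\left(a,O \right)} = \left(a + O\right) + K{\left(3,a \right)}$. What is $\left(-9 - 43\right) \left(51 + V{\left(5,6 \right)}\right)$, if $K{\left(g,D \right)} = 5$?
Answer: $-3484$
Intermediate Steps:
$V{\left(a,O \right)} = 5 + O + a$ ($V{\left(a,O \right)} = \left(a + O\right) + 5 = \left(O + a\right) + 5 = 5 + O + a$)
$\left(-9 - 43\right) \left(51 + V{\left(5,6 \right)}\right) = \left(-9 - 43\right) \left(51 + \left(5 + 6 + 5\right)\right) = - 52 \left(51 + 16\right) = \left(-52\right) 67 = -3484$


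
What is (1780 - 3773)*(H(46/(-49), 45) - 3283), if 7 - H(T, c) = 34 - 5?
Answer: 6586865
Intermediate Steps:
H(T, c) = -22 (H(T, c) = 7 - (34 - 5) = 7 - 1*29 = 7 - 29 = -22)
(1780 - 3773)*(H(46/(-49), 45) - 3283) = (1780 - 3773)*(-22 - 3283) = -1993*(-3305) = 6586865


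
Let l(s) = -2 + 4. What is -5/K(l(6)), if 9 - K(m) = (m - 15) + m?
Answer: -¼ ≈ -0.25000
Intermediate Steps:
l(s) = 2
K(m) = 24 - 2*m (K(m) = 9 - ((m - 15) + m) = 9 - ((-15 + m) + m) = 9 - (-15 + 2*m) = 9 + (15 - 2*m) = 24 - 2*m)
-5/K(l(6)) = -5/(24 - 2*2) = -5/(24 - 4) = -5/20 = -5*1/20 = -¼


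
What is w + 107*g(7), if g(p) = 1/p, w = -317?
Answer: -2112/7 ≈ -301.71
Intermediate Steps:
w + 107*g(7) = -317 + 107/7 = -2112/7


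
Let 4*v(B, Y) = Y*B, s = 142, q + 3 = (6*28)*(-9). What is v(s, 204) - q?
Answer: 8757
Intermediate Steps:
q = -1515 (q = -3 + (6*28)*(-9) = -3 + 168*(-9) = -3 - 1512 = -1515)
v(B, Y) = B*Y/4 (v(B, Y) = (Y*B)/4 = (B*Y)/4 = B*Y/4)
v(s, 204) - q = (¼)*142*204 - 1*(-1515) = 7242 + 1515 = 8757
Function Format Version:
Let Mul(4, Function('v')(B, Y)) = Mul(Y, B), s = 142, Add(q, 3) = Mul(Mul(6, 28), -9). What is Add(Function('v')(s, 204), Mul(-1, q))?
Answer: 8757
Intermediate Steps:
q = -1515 (q = Add(-3, Mul(Mul(6, 28), -9)) = Add(-3, Mul(168, -9)) = Add(-3, -1512) = -1515)
Function('v')(B, Y) = Mul(Rational(1, 4), B, Y) (Function('v')(B, Y) = Mul(Rational(1, 4), Mul(Y, B)) = Mul(Rational(1, 4), Mul(B, Y)) = Mul(Rational(1, 4), B, Y))
Add(Function('v')(s, 204), Mul(-1, q)) = Add(Mul(Rational(1, 4), 142, 204), Mul(-1, -1515)) = Add(7242, 1515) = 8757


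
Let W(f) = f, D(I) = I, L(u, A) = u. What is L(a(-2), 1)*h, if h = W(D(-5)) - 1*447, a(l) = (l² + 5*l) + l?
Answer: 3616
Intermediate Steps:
a(l) = l² + 6*l
h = -452 (h = -5 - 1*447 = -5 - 447 = -452)
L(a(-2), 1)*h = -2*(6 - 2)*(-452) = -2*4*(-452) = -8*(-452) = 3616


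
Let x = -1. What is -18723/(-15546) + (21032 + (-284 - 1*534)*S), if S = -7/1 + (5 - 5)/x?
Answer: 138666197/5182 ≈ 26759.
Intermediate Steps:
S = -7 (S = -7/1 + (5 - 5)/(-1) = -7*1 + 0*(-1) = -7 + 0 = -7)
-18723/(-15546) + (21032 + (-284 - 1*534)*S) = -18723/(-15546) + (21032 + (-284 - 1*534)*(-7)) = -18723*(-1/15546) + (21032 + (-284 - 534)*(-7)) = 6241/5182 + (21032 - 818*(-7)) = 6241/5182 + (21032 + 5726) = 6241/5182 + 26758 = 138666197/5182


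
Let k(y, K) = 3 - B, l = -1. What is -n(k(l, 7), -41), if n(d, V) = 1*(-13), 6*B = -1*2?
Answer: 13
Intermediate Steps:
B = -⅓ (B = (-1*2)/6 = (⅙)*(-2) = -⅓ ≈ -0.33333)
k(y, K) = 10/3 (k(y, K) = 3 - 1*(-⅓) = 3 + ⅓ = 10/3)
n(d, V) = -13
-n(k(l, 7), -41) = -1*(-13) = 13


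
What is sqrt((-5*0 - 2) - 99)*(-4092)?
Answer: -4092*I*sqrt(101) ≈ -41124.0*I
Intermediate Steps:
sqrt((-5*0 - 2) - 99)*(-4092) = sqrt((0 - 2) - 99)*(-4092) = sqrt(-2 - 99)*(-4092) = sqrt(-101)*(-4092) = (I*sqrt(101))*(-4092) = -4092*I*sqrt(101)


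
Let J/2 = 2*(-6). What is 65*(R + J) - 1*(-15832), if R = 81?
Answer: 19537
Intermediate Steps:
J = -24 (J = 2*(2*(-6)) = 2*(-12) = -24)
65*(R + J) - 1*(-15832) = 65*(81 - 24) - 1*(-15832) = 65*57 + 15832 = 3705 + 15832 = 19537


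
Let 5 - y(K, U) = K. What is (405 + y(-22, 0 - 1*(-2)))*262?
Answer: 113184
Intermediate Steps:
y(K, U) = 5 - K
(405 + y(-22, 0 - 1*(-2)))*262 = (405 + (5 - 1*(-22)))*262 = (405 + (5 + 22))*262 = (405 + 27)*262 = 432*262 = 113184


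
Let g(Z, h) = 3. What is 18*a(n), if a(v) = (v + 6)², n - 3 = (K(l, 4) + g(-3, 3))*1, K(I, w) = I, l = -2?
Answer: 1800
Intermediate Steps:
n = 4 (n = 3 + (-2 + 3)*1 = 3 + 1*1 = 3 + 1 = 4)
a(v) = (6 + v)²
18*a(n) = 18*(6 + 4)² = 18*10² = 18*100 = 1800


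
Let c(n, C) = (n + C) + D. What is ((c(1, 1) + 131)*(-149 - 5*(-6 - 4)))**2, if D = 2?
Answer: 178623225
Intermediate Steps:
c(n, C) = 2 + C + n (c(n, C) = (n + C) + 2 = (C + n) + 2 = 2 + C + n)
((c(1, 1) + 131)*(-149 - 5*(-6 - 4)))**2 = (((2 + 1 + 1) + 131)*(-149 - 5*(-6 - 4)))**2 = ((4 + 131)*(-149 - 5*(-10)))**2 = (135*(-149 + 50))**2 = (135*(-99))**2 = (-13365)**2 = 178623225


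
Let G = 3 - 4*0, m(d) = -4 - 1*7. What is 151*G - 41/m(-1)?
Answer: 5024/11 ≈ 456.73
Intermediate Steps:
m(d) = -11 (m(d) = -4 - 7 = -11)
G = 3 (G = 3 + 0 = 3)
151*G - 41/m(-1) = 151*3 - 41/(-11) = 453 - 41*(-1/11) = 453 + 41/11 = 5024/11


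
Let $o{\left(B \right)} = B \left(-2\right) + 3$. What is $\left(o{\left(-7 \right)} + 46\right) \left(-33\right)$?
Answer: $-2079$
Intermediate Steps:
$o{\left(B \right)} = 3 - 2 B$ ($o{\left(B \right)} = - 2 B + 3 = 3 - 2 B$)
$\left(o{\left(-7 \right)} + 46\right) \left(-33\right) = \left(\left(3 - -14\right) + 46\right) \left(-33\right) = \left(\left(3 + 14\right) + 46\right) \left(-33\right) = \left(17 + 46\right) \left(-33\right) = 63 \left(-33\right) = -2079$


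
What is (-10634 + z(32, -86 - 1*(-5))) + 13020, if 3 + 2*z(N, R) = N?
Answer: 4801/2 ≈ 2400.5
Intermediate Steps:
z(N, R) = -3/2 + N/2
(-10634 + z(32, -86 - 1*(-5))) + 13020 = (-10634 + (-3/2 + (1/2)*32)) + 13020 = (-10634 + (-3/2 + 16)) + 13020 = (-10634 + 29/2) + 13020 = -21239/2 + 13020 = 4801/2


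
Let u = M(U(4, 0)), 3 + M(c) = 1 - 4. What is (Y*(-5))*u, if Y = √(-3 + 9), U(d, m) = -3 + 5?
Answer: 30*√6 ≈ 73.485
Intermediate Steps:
U(d, m) = 2
M(c) = -6 (M(c) = -3 + (1 - 4) = -3 - 3 = -6)
Y = √6 ≈ 2.4495
u = -6
(Y*(-5))*u = (√6*(-5))*(-6) = -5*√6*(-6) = 30*√6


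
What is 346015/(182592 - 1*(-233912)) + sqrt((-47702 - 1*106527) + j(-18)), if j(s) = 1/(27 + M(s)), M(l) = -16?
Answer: 346015/416504 + 3*I*sqrt(2073522)/11 ≈ 0.83076 + 392.72*I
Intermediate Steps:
j(s) = 1/11 (j(s) = 1/(27 - 16) = 1/11)
346015/(182592 - 1*(-233912)) + sqrt((-47702 - 1*106527) + j(-18)) = 346015/(182592 - 1*(-233912)) + sqrt((-47702 - 1*106527) + 1/11) = 346015/(182592 + 233912) + sqrt((-47702 - 106527) + 1/11) = 346015/416504 + sqrt(-154229 + 1/11) = 346015*(1/416504) + sqrt(-1696518/11) = 346015/416504 + 3*I*sqrt(2073522)/11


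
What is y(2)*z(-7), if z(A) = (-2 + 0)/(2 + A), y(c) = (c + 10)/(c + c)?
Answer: 6/5 ≈ 1.2000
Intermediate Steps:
y(c) = (10 + c)/(2*c) (y(c) = (10 + c)/((2*c)) = (10 + c)*(1/(2*c)) = (10 + c)/(2*c))
z(A) = -2/(2 + A)
y(2)*z(-7) = ((½)*(10 + 2)/2)*(-2/(2 - 7)) = ((½)*(½)*12)*(-2/(-5)) = 3*(-2*(-⅕)) = 3*(⅖) = 6/5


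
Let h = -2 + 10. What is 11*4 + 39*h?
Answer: 356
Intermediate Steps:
h = 8
11*4 + 39*h = 11*4 + 39*8 = 44 + 312 = 356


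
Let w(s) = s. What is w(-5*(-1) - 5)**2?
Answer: 0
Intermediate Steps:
w(-5*(-1) - 5)**2 = (-5*(-1) - 5)**2 = (5 - 5)**2 = 0**2 = 0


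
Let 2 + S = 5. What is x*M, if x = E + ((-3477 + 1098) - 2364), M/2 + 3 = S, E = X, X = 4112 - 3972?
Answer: 0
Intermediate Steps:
X = 140
S = 3 (S = -2 + 5 = 3)
E = 140
M = 0 (M = -6 + 2*3 = -6 + 6 = 0)
x = -4603 (x = 140 + ((-3477 + 1098) - 2364) = 140 + (-2379 - 2364) = 140 - 4743 = -4603)
x*M = -4603*0 = 0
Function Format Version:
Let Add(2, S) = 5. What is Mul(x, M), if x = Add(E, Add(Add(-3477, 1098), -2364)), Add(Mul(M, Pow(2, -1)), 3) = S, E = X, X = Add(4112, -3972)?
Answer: 0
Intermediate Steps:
X = 140
S = 3 (S = Add(-2, 5) = 3)
E = 140
M = 0 (M = Add(-6, Mul(2, 3)) = Add(-6, 6) = 0)
x = -4603 (x = Add(140, Add(Add(-3477, 1098), -2364)) = Add(140, Add(-2379, -2364)) = Add(140, -4743) = -4603)
Mul(x, M) = Mul(-4603, 0) = 0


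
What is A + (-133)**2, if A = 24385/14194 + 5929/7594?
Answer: 476738282880/26947309 ≈ 17692.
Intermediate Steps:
A = 67333979/26947309 (A = 24385*(1/14194) + 5929*(1/7594) = 24385/14194 + 5929/7594 = 67333979/26947309 ≈ 2.4987)
A + (-133)**2 = 67333979/26947309 + (-133)**2 = 67333979/26947309 + 17689 = 476738282880/26947309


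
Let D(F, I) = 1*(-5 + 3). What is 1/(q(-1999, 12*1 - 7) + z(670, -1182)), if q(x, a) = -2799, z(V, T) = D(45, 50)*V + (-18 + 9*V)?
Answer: 1/1873 ≈ 0.00053390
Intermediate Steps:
D(F, I) = -2 (D(F, I) = 1*(-2) = -2)
z(V, T) = -18 + 7*V (z(V, T) = -2*V + (-18 + 9*V) = -18 + 7*V)
1/(q(-1999, 12*1 - 7) + z(670, -1182)) = 1/(-2799 + (-18 + 7*670)) = 1/(-2799 + (-18 + 4690)) = 1/(-2799 + 4672) = 1/1873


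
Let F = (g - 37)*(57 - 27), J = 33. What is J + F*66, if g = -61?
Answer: -194007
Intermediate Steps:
F = -2940 (F = (-61 - 37)*(57 - 27) = -98*30 = -2940)
J + F*66 = 33 - 2940*66 = 33 - 194040 = -194007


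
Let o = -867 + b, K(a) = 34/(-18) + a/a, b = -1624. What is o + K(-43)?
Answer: -22427/9 ≈ -2491.9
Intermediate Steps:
K(a) = -8/9 (K(a) = 34*(-1/18) + 1 = -17/9 + 1 = -8/9)
o = -2491 (o = -867 - 1624 = -2491)
o + K(-43) = -2491 - 8/9 = -22427/9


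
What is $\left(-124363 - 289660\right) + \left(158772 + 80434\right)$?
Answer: $-174817$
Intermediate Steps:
$\left(-124363 - 289660\right) + \left(158772 + 80434\right) = -414023 + 239206 = -174817$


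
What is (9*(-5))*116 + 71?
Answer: -5149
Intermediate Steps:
(9*(-5))*116 + 71 = -45*116 + 71 = -5220 + 71 = -5149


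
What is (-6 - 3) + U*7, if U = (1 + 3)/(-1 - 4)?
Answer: -73/5 ≈ -14.600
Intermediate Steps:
U = -4/5 (U = 4/(-5) = 4*(-1/5) = -4/5 ≈ -0.80000)
(-6 - 3) + U*7 = (-6 - 3) - 4/5*7 = -9 - 28/5 = -73/5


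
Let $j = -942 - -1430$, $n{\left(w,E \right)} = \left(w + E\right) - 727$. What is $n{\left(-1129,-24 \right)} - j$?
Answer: $-2368$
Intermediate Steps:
$n{\left(w,E \right)} = -727 + E + w$ ($n{\left(w,E \right)} = \left(E + w\right) - 727 = -727 + E + w$)
$j = 488$ ($j = -942 + 1430 = 488$)
$n{\left(-1129,-24 \right)} - j = \left(-727 - 24 - 1129\right) - 488 = -1880 - 488 = -2368$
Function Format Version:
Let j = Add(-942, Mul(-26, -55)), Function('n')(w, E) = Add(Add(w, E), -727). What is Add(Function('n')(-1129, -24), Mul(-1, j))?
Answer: -2368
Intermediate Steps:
Function('n')(w, E) = Add(-727, E, w) (Function('n')(w, E) = Add(Add(E, w), -727) = Add(-727, E, w))
j = 488 (j = Add(-942, 1430) = 488)
Add(Function('n')(-1129, -24), Mul(-1, j)) = Add(Add(-727, -24, -1129), Mul(-1, 488)) = Add(-1880, -488) = -2368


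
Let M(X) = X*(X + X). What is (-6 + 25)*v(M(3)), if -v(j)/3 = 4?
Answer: -228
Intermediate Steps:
M(X) = 2*X² (M(X) = X*(2*X) = 2*X²)
v(j) = -12 (v(j) = -3*4 = -12)
(-6 + 25)*v(M(3)) = (-6 + 25)*(-12) = 19*(-12) = -228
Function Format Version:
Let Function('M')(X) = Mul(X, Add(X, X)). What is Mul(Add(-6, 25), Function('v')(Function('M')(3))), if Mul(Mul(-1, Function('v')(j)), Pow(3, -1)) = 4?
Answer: -228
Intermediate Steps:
Function('M')(X) = Mul(2, Pow(X, 2)) (Function('M')(X) = Mul(X, Mul(2, X)) = Mul(2, Pow(X, 2)))
Function('v')(j) = -12 (Function('v')(j) = Mul(-3, 4) = -12)
Mul(Add(-6, 25), Function('v')(Function('M')(3))) = Mul(Add(-6, 25), -12) = Mul(19, -12) = -228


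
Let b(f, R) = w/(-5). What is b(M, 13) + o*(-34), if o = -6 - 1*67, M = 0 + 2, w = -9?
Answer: 12419/5 ≈ 2483.8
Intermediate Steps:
M = 2
b(f, R) = 9/5 (b(f, R) = -9/(-5) = -9*(-⅕) = 9/5)
o = -73 (o = -6 - 67 = -73)
b(M, 13) + o*(-34) = 9/5 - 73*(-34) = 9/5 + 2482 = 12419/5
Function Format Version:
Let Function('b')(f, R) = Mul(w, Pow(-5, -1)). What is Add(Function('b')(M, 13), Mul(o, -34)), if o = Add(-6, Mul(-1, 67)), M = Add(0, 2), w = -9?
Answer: Rational(12419, 5) ≈ 2483.8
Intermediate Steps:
M = 2
Function('b')(f, R) = Rational(9, 5) (Function('b')(f, R) = Mul(-9, Pow(-5, -1)) = Mul(-9, Rational(-1, 5)) = Rational(9, 5))
o = -73 (o = Add(-6, -67) = -73)
Add(Function('b')(M, 13), Mul(o, -34)) = Add(Rational(9, 5), Mul(-73, -34)) = Add(Rational(9, 5), 2482) = Rational(12419, 5)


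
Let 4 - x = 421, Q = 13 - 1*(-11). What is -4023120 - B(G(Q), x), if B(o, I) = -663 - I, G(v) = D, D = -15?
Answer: -4022874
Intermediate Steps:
Q = 24 (Q = 13 + 11 = 24)
x = -417 (x = 4 - 1*421 = 4 - 421 = -417)
G(v) = -15
-4023120 - B(G(Q), x) = -4023120 - (-663 - 1*(-417)) = -4023120 - (-663 + 417) = -4023120 - 1*(-246) = -4023120 + 246 = -4022874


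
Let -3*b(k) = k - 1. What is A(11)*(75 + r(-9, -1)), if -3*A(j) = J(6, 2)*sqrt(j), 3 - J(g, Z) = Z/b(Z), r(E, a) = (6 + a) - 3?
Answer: -231*sqrt(11) ≈ -766.14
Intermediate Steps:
b(k) = 1/3 - k/3 (b(k) = -(k - 1)/3 = -(-1 + k)/3 = 1/3 - k/3)
r(E, a) = 3 + a
J(g, Z) = 3 - Z/(1/3 - Z/3)
A(j) = -3*sqrt(j) (A(j) = -3*(-1 + 2*2)/(-1 + 2)*sqrt(j)/3 = -3*(-1 + 4)/1*sqrt(j)/3 = -3*1*3*sqrt(j)/3 = -3*sqrt(j))
A(11)*(75 + r(-9, -1)) = (-3*sqrt(11))*(75 + (3 - 1)) = (-3*sqrt(11))*(75 + 2) = -3*sqrt(11)*77 = -231*sqrt(11)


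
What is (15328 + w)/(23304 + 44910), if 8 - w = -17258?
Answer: 16297/34107 ≈ 0.47782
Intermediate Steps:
w = 17266 (w = 8 - 1*(-17258) = 8 + 17258 = 17266)
(15328 + w)/(23304 + 44910) = (15328 + 17266)/(23304 + 44910) = 32594/68214 = 32594*(1/68214) = 16297/34107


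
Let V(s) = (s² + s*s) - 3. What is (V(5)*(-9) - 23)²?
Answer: 198916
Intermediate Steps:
V(s) = -3 + 2*s² (V(s) = (s² + s²) - 3 = 2*s² - 3 = -3 + 2*s²)
(V(5)*(-9) - 23)² = ((-3 + 2*5²)*(-9) - 23)² = ((-3 + 2*25)*(-9) - 23)² = ((-3 + 50)*(-9) - 23)² = (47*(-9) - 23)² = (-423 - 23)² = (-446)² = 198916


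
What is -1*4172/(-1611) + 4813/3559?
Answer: 22601891/5733549 ≈ 3.9420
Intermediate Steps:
-1*4172/(-1611) + 4813/3559 = -4172*(-1/1611) + 4813*(1/3559) = 4172/1611 + 4813/3559 = 22601891/5733549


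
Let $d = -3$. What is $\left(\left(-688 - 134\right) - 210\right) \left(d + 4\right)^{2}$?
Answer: $-1032$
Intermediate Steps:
$\left(\left(-688 - 134\right) - 210\right) \left(d + 4\right)^{2} = \left(\left(-688 - 134\right) - 210\right) \left(-3 + 4\right)^{2} = \left(-822 - 210\right) 1^{2} = \left(-1032\right) 1 = -1032$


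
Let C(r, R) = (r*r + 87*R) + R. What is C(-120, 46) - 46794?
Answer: -28346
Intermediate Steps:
C(r, R) = r² + 88*R (C(r, R) = (r² + 87*R) + R = r² + 88*R)
C(-120, 46) - 46794 = ((-120)² + 88*46) - 46794 = (14400 + 4048) - 46794 = 18448 - 46794 = -28346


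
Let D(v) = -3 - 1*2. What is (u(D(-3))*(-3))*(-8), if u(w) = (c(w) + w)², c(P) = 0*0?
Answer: 600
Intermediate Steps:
c(P) = 0
D(v) = -5 (D(v) = -3 - 2 = -5)
u(w) = w² (u(w) = (0 + w)² = w²)
(u(D(-3))*(-3))*(-8) = ((-5)²*(-3))*(-8) = (25*(-3))*(-8) = -75*(-8) = 600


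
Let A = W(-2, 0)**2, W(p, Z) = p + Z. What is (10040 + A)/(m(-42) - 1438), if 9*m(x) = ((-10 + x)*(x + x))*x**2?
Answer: 5022/427345 ≈ 0.011752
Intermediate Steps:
W(p, Z) = Z + p
m(x) = 2*x**3*(-10 + x)/9 (m(x) = (((-10 + x)*(x + x))*x**2)/9 = (((-10 + x)*(2*x))*x**2)/9 = ((2*x*(-10 + x))*x**2)/9 = (2*x**3*(-10 + x))/9 = 2*x**3*(-10 + x)/9)
A = 4 (A = (0 - 2)**2 = (-2)**2 = 4)
(10040 + A)/(m(-42) - 1438) = (10040 + 4)/((2/9)*(-42)**3*(-10 - 42) - 1438) = 10044/((2/9)*(-74088)*(-52) - 1438) = 10044/(856128 - 1438) = 10044/854690 = 10044*(1/854690) = 5022/427345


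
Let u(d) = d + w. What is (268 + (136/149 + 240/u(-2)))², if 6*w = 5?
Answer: 4344919056/1087849 ≈ 3994.0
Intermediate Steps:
w = ⅚ (w = (⅙)*5 = ⅚ ≈ 0.83333)
u(d) = ⅚ + d (u(d) = d + ⅚ = ⅚ + d)
(268 + (136/149 + 240/u(-2)))² = (268 + (136/149 + 240/(⅚ - 2)))² = (268 + (136*(1/149) + 240/(-7/6)))² = (268 + (136/149 + 240*(-6/7)))² = (268 + (136/149 - 1440/7))² = (268 - 213608/1043)² = (65916/1043)² = 4344919056/1087849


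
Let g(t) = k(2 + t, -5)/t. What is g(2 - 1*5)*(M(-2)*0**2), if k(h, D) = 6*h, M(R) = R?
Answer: 0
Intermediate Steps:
g(t) = (12 + 6*t)/t (g(t) = (6*(2 + t))/t = (12 + 6*t)/t)
g(2 - 1*5)*(M(-2)*0**2) = (6 + 12/(2 - 1*5))*(-2*0**2) = (6 + 12/(2 - 5))*(-2*0) = (6 + 12/(-3))*0 = (6 + 12*(-1/3))*0 = (6 - 4)*0 = 2*0 = 0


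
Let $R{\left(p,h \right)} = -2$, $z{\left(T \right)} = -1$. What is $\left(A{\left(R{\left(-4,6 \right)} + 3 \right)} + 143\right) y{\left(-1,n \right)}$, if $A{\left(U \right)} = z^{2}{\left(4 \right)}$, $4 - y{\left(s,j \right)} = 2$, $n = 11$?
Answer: $288$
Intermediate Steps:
$y{\left(s,j \right)} = 2$ ($y{\left(s,j \right)} = 4 - 2 = 2$)
$A{\left(U \right)} = 1$ ($A{\left(U \right)} = \left(-1\right)^{2} = 1$)
$\left(A{\left(R{\left(-4,6 \right)} + 3 \right)} + 143\right) y{\left(-1,n \right)} = \left(1 + 143\right) 2 = 144 \cdot 2 = 288$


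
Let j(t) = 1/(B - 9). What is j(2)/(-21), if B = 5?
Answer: 1/84 ≈ 0.011905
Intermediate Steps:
j(t) = -¼ (j(t) = 1/(5 - 9) = 1/(-4) = -¼)
j(2)/(-21) = -¼/(-21) = -1/21*(-¼) = 1/84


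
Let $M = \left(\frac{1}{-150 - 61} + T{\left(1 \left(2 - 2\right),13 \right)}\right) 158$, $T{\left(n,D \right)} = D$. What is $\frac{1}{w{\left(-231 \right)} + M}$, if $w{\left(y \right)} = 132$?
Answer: $\frac{211}{461088} \approx 0.00045761$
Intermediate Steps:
$M = \frac{433236}{211}$ ($M = \left(\frac{1}{-150 - 61} + 13\right) 158 = \left(\frac{1}{-211} + 13\right) 158 = \left(- \frac{1}{211} + 13\right) 158 = \frac{2742}{211} \cdot 158 = \frac{433236}{211} \approx 2053.3$)
$\frac{1}{w{\left(-231 \right)} + M} = \frac{1}{132 + \frac{433236}{211}} = \frac{1}{\frac{461088}{211}} = \frac{211}{461088}$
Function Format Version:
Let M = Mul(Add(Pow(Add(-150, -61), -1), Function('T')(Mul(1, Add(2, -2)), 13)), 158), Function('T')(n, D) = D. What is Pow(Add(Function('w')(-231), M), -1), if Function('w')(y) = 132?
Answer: Rational(211, 461088) ≈ 0.00045761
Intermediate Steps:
M = Rational(433236, 211) (M = Mul(Add(Pow(Add(-150, -61), -1), 13), 158) = Mul(Add(Pow(-211, -1), 13), 158) = Mul(Add(Rational(-1, 211), 13), 158) = Mul(Rational(2742, 211), 158) = Rational(433236, 211) ≈ 2053.3)
Pow(Add(Function('w')(-231), M), -1) = Pow(Add(132, Rational(433236, 211)), -1) = Pow(Rational(461088, 211), -1) = Rational(211, 461088)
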